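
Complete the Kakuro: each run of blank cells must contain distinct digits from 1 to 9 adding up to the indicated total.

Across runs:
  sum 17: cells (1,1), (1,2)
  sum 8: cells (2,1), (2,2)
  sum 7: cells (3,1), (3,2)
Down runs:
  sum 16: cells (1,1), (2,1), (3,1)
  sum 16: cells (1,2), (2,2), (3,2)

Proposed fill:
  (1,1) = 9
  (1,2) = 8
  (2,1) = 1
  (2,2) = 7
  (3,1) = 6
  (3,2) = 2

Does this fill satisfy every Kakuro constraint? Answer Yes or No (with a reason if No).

No — the across run (3,1)–(3,2) sums to 8, not 7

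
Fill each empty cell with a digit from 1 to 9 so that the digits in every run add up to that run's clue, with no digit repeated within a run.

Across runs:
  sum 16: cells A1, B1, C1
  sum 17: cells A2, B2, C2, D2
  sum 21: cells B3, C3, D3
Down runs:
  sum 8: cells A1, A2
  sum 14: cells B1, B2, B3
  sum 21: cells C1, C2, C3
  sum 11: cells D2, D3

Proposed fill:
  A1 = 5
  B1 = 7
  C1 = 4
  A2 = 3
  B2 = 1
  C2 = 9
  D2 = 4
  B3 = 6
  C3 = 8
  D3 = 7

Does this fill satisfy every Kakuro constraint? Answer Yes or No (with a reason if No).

Across: 5+7+4=16; 3+1+9+4=17; 6+8+7=21. Down: 5+3=8; 7+1+6=14; 4+9+8=21; 4+7=11. No digit repeats within any run.

Yes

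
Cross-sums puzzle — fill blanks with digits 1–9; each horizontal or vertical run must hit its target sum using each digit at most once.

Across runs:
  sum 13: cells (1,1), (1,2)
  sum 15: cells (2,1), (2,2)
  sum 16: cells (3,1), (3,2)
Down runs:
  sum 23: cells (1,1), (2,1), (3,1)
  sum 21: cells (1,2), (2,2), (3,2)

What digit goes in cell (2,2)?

16 in 2 cells must be {7,9}; 23 in 3 cells must be {6,8,9}.
The 16 across and the 23 down share only 9, so (3,1) = 9.
(3,2) = 16 − 9 = 7 completes the 16 across.
Nothing is forced directly, so branch on (1,1), whose candidates are 6 or 8. If (1,1) = 6: then (1,2) would have to be in {7} for the 13 across but in {5,6,8,9} for the 21 down — contradiction. So (1,1) = 8.
(1,2) = 13 − 8 = 5 completes the 13 across.
(2,1) = 23 − 17 = 6 completes the 23 down.
(2,2) = 15 − 6 = 9 completes the 15 across.

9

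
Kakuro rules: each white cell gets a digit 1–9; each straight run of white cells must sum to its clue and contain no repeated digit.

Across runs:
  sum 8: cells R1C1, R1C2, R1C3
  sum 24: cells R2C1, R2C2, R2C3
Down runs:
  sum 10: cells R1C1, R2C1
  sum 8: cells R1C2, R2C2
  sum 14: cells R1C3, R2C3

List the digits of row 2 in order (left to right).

8 7 9

24 in 3 cells must be {7,8,9}.
The 8 across and the 14 down share only 5, so R1C3 = 5.
The 24 across and the 8 down share only 7, so R2C2 = 7.
R2C3 = 14 − 5 = 9 completes the 14 down.
R1C2 = 8 − 7 = 1 completes the 8 down.
R2C1 = 24 − 16 = 8 completes the 24 across.
R1C1 = 8 − 6 = 2 completes the 8 across.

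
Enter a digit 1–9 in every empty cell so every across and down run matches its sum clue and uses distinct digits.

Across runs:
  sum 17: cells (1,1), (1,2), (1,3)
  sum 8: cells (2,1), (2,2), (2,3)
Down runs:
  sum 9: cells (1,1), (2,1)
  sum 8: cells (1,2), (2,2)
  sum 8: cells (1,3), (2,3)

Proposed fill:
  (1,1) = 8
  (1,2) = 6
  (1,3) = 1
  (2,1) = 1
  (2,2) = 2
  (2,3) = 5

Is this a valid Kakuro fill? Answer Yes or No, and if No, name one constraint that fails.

No — the down run (1,3)–(2,3) sums to 6, not 8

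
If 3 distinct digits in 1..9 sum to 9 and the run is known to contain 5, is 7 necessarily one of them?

No

The only way to make 9 from 3 distinct digits under that restriction is {1,3,5}, which does not contain 7.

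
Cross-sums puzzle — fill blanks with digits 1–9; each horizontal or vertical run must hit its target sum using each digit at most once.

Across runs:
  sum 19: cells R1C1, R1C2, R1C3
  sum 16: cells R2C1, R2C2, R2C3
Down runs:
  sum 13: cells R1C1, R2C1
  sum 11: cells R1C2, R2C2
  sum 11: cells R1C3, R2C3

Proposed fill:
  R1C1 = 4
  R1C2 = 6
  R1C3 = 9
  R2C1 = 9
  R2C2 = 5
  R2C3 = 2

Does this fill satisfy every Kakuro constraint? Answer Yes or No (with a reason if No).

Across: 4+6+9=19; 9+5+2=16. Down: 4+9=13; 6+5=11; 9+2=11. No digit repeats within any run.

Yes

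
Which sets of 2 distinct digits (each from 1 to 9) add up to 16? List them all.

{7,9}

2 distinct digits from 1–9 sum between 3 and 17.
Only one set works: {7,9}.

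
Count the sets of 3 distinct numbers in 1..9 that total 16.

3 distinct digits from 1–9 sum between 6 and 24.

8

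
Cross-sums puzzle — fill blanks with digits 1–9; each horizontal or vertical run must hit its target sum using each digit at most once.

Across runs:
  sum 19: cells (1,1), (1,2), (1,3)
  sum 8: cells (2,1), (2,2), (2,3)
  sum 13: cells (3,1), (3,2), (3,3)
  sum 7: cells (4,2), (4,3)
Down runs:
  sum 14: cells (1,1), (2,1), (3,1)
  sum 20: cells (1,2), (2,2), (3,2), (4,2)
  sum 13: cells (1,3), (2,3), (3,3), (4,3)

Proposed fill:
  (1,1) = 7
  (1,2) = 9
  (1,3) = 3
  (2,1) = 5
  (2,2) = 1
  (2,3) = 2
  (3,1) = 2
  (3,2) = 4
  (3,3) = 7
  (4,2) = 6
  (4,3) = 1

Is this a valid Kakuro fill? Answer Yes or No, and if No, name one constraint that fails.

Across: 7+9+3=19; 5+1+2=8; 2+4+7=13; 6+1=7. Down: 7+5+2=14; 9+1+4+6=20; 3+2+7+1=13. No digit repeats within any run.

Yes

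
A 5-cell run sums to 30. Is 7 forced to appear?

No

Counterexample: {2,5,6,8,9} sums to 30 without using 7.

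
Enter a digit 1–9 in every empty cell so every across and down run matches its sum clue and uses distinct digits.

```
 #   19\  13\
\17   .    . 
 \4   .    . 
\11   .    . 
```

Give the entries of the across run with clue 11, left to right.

17 in 2 cells must be {8,9}; 4 in 2 cells must be {1,3}.
The 4 across and the 19 down share only 3, so R2C1 = 3.
R2C2 = 4 − 3 = 1 completes the 4 across.
Given what's placed, R1C1 must be 9 to fit the 17 across and 19 down.
R1C2 = 17 − 9 = 8 completes the 17 across.
R3C1 = 19 − 12 = 7 completes the 19 down.
R3C2 = 11 − 7 = 4 completes the 11 across.

7 4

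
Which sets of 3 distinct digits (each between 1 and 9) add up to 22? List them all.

{5,8,9}; {6,7,9}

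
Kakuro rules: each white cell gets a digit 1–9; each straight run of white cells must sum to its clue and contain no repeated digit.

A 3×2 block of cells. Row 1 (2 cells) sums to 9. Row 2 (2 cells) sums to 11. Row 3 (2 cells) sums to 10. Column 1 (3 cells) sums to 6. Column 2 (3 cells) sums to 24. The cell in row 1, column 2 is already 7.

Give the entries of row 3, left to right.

1 9

6 in 3 cells must be {1,2,3}; 24 in 3 cells must be {7,8,9}.
(1,1) = 9 − 7 = 2 completes the 9 across.
Given what's placed, (2,1) must be 3 to fit the 11 across and 6 down.
(2,2) = 11 − 3 = 8 completes the 11 across.
(3,1) = 6 − 5 = 1 completes the 6 down.
(3,2) = 10 − 1 = 9 completes the 10 across.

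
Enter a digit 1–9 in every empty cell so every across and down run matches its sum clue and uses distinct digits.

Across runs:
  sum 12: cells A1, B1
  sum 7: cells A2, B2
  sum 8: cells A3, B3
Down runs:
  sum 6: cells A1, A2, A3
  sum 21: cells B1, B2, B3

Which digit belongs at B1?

6 in 3 cells must be {1,2,3}.
The 12 across and the 6 down share only 3, so A1 = 3.
B1 = 12 − 3 = 9 completes the 12 across.
Nothing is forced directly, so branch on A2, whose candidates are 1 or 2. If A2 = 1: then B2 would have to be in {6} for the 7 across but in {4,5,7,8} for the 21 down — contradiction. So A2 = 2.
B2 = 7 − 2 = 5 completes the 7 across.
A3 = 6 − 5 = 1 completes the 6 down.
B3 = 8 − 1 = 7 completes the 8 across.

9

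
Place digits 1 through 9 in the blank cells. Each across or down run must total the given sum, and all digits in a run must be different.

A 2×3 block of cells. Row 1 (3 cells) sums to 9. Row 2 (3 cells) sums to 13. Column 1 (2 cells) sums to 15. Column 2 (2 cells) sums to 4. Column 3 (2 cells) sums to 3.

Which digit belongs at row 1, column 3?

2

4 in 2 cells must be {1,3}; 3 in 2 cells must be {1,2}.
The 9 across and the 15 down share only 6, so (1,1) = 6.
Given what's placed, (1,2) must be 1 to fit the 9 across and 4 down.
(1,3) = 9 − 7 = 2 completes the 9 across.
(2,1) = 15 − 6 = 9 completes the 15 down.
(2,2) = 4 − 1 = 3 completes the 4 down.
(2,3) = 13 − 12 = 1 completes the 13 across.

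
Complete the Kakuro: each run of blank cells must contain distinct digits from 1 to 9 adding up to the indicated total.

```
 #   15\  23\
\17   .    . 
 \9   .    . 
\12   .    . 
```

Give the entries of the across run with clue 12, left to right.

4 8

17 in 2 cells must be {8,9}; 23 in 3 cells must be {6,8,9}.
Nothing is forced directly, so branch on R2C2, whose candidates are 6 or 8. If R2C2 = 8: that forces R1C2 = 9, R2C1 = 1, after which R3C2 would have to be in {3,4,5,7,8,9} for the 12 across but in {6} for the 23 down — contradiction. So R2C2 = 6.
R2C1 = 9 − 6 = 3 completes the 9 across.
Given what's placed, R1C1 must be 8 to fit the 17 across and 15 down.
R1C2 = 17 − 8 = 9 completes the 17 across.
R3C1 = 15 − 11 = 4 completes the 15 down.
R3C2 = 12 − 4 = 8 completes the 12 across.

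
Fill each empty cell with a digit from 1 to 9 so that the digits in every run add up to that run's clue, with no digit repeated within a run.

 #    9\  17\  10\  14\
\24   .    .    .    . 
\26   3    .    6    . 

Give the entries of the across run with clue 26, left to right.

17 in 2 cells must be {8,9}.
R1C1 = 9 − 3 = 6 completes the 9 down.
R1C3 = 10 − 6 = 4 completes the 10 down.
R1C2 = 9: the only remaining digit allowed by both the 24 across and the 17 down.
R1C4 = 24 − 19 = 5 completes the 24 across.
R2C2 = 17 − 9 = 8 completes the 17 down.
R2C4 = 26 − 17 = 9 completes the 26 across.

3 8 6 9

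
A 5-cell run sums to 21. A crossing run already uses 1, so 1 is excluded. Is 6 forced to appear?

No

The only way to make 21 from 5 distinct digits under that restriction is {2,3,4,5,7}, which does not contain 6.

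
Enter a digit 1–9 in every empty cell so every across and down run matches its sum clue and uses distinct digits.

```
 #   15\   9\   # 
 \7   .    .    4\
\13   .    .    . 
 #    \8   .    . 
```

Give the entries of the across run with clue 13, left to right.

9 3 1

4 in 2 cells must be {1,3}.
The 7 across and the 15 down share only 6, so R1C1 = 6.
R1C2 = 7 − 6 = 1 completes the 7 across.
R2C1 = 15 − 6 = 9 completes the 15 down.
R2C2 = 3: the only remaining digit allowed by both the 13 across and the 9 down.
R2C3 = 13 − 12 = 1 completes the 13 across.
R3C2 = 9 − 4 = 5 completes the 9 down.
R3C3 = 8 − 5 = 3 completes the 8 across.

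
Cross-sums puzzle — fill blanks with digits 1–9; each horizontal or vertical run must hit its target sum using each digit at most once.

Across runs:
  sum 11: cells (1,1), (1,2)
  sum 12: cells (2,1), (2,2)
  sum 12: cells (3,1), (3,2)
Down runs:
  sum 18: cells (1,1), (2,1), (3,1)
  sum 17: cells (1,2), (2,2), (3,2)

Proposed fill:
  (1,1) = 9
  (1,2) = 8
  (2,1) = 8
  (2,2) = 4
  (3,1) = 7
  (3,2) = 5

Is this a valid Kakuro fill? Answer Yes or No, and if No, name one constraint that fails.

No — the across run (1,1)–(1,2) sums to 17, not 11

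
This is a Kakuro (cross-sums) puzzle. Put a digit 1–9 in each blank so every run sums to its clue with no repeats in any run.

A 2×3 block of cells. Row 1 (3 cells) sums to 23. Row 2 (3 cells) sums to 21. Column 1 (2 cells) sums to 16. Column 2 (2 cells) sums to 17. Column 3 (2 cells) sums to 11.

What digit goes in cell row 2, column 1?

23 in 3 cells must be {6,8,9}; 16 in 2 cells must be {7,9}; 17 in 2 cells must be {8,9}.
The 23 across and the 16 down share only 9, so (1,1) = 9.
Given what's placed, (1,2) must be 8 to fit the 23 across and 17 down.
(1,3) = 23 − 17 = 6 completes the 23 across.
(2,1) = 16 − 9 = 7 completes the 16 down.
(2,2) = 17 − 8 = 9 completes the 17 down.
(2,3) = 21 − 16 = 5 completes the 21 across.

7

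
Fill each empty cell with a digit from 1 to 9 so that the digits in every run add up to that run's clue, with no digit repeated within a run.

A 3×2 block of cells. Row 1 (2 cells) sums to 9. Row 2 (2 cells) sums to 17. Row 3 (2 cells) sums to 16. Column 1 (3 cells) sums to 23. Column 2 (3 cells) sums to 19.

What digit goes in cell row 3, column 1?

17 in 2 cells must be {8,9}; 16 in 2 cells must be {7,9}; 23 in 3 cells must be {6,8,9}.
The 16 across and the 23 down share only 9, so (3,1) = 9.
(3,2) = 16 − 9 = 7 completes the 16 across.
Given what's placed, (2,1) must be 8 to fit the 17 across and 23 down.
(2,2) = 17 − 8 = 9 completes the 17 across.
(1,1) = 23 − 17 = 6 completes the 23 down.
(1,2) = 9 − 6 = 3 completes the 9 across.

9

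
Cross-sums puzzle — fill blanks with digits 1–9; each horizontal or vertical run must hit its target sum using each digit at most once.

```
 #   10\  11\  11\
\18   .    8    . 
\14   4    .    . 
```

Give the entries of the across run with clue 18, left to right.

R1C1 = 10 − 4 = 6 completes the 10 down.
R1C3 = 18 − 14 = 4 completes the 18 across.
R2C2 = 11 − 8 = 3 completes the 11 down.
R2C3 = 14 − 7 = 7 completes the 14 across.

6 8 4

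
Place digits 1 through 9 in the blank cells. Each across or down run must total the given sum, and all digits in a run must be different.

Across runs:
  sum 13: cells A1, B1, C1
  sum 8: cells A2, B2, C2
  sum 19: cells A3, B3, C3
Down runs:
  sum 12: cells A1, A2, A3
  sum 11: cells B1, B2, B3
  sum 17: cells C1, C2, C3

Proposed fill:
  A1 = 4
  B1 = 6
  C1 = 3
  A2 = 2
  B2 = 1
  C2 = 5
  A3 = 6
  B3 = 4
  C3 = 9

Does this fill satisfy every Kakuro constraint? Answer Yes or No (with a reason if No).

Across: 4+6+3=13; 2+1+5=8; 6+4+9=19. Down: 4+2+6=12; 6+1+4=11; 3+5+9=17. No digit repeats within any run.

Yes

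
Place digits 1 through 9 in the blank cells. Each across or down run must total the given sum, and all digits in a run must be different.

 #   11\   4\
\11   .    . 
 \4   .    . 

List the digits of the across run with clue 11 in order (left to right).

8 3

4 in 2 cells must be {1,3}.
The 11 across and the 4 down share only 3, so R1C2 = 3.
The 4 across and the 11 down share only 3, so R2C1 = 3.
R2C2 = 4 − 3 = 1 completes the 4 across.
R1C1 = 11 − 3 = 8 completes the 11 across.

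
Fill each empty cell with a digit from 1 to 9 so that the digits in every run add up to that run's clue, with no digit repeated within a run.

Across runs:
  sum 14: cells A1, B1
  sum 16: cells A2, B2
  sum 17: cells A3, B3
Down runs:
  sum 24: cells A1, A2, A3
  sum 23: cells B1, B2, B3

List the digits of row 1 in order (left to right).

16 in 2 cells must be {7,9}; 17 in 2 cells must be {8,9}; 24 in 3 cells must be {7,8,9}.
The 16 across and the 23 down share only 9, so B2 = 9.
Given what's placed, B3 must be 8 to fit the 17 across and 23 down.
B1 = 23 − 17 = 6 completes the 23 down.
A2 = 16 − 9 = 7 completes the 16 across.
A3 = 17 − 8 = 9 completes the 17 across.
A1 = 14 − 6 = 8 completes the 14 across.

8 6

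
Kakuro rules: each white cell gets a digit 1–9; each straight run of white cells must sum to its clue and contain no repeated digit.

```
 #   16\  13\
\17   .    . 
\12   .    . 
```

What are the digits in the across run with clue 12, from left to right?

7, 5

17 in 2 cells must be {8,9}; 16 in 2 cells must be {7,9}.
The 17 across and the 16 down share only 9, so R1C1 = 9.
R1C2 = 17 − 9 = 8 completes the 17 across.
R2C1 = 16 − 9 = 7 completes the 16 down.
R2C2 = 12 − 7 = 5 completes the 12 across.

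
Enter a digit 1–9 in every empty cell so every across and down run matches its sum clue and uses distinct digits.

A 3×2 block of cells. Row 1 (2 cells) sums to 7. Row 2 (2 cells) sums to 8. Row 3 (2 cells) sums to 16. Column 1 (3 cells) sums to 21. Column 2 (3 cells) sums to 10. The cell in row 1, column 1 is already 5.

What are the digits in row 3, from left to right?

9, 7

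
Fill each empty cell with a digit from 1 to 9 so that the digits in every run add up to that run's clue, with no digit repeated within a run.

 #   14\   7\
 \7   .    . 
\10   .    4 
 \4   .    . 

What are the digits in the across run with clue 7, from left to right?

5, 2

4 in 2 cells must be {1,3}; 7 in 3 cells must be {1,2,4}.
R2C1 = 10 − 4 = 6 completes the 10 across.
Given what's placed, R3C2 must be 1 to fit the 4 across and 7 down.
R1C2 = 7 − 5 = 2 completes the 7 down.
R3C1 = 4 − 1 = 3 completes the 4 across.
R1C1 = 7 − 2 = 5 completes the 7 across.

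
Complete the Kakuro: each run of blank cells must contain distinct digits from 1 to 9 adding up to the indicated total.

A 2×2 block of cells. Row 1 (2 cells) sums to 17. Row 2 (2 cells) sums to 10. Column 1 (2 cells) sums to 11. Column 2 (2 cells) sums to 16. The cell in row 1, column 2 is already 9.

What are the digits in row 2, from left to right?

17 in 2 cells must be {8,9}; 16 in 2 cells must be {7,9}.
(1,1) = 17 − 9 = 8 completes the 17 across.
(2,1) = 11 − 8 = 3 completes the 11 down.
(2,2) = 10 − 3 = 7 completes the 10 across.

3 7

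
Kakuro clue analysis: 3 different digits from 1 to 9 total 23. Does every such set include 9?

Yes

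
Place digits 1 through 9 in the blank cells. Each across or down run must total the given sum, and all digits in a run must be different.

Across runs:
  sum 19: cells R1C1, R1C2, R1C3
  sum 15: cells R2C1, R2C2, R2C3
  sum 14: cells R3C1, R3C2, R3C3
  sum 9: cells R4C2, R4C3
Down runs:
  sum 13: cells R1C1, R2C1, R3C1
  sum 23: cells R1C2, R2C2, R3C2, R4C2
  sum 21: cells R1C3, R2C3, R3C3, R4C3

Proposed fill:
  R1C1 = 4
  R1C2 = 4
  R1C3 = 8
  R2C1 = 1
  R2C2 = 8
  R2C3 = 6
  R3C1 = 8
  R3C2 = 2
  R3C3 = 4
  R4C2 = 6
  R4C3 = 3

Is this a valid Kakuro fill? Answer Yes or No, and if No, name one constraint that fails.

No — the down run R1C2–R4C2 sums to 20, not 23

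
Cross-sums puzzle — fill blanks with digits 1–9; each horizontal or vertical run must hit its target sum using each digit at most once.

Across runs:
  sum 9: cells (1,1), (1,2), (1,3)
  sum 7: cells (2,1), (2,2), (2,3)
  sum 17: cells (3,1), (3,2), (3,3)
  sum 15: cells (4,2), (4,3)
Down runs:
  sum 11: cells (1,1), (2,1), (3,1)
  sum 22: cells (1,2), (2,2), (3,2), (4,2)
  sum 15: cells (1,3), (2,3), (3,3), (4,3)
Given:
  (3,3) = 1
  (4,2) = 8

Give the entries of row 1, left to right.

3 1 5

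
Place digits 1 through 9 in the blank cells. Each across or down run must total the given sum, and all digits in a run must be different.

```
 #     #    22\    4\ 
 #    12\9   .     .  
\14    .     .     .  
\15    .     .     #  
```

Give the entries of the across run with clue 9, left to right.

6 3

4 in 2 cells must be {1,3}.
Nothing is forced directly, so branch on R1C3, whose candidates are 1 or 3. If R1C3 = 1: that forces R1C2 = 8, R2C3 = 3, R3C2 = 9, R2C2 = 5, after which R3C1 would have to be in {6} for the 15 across but in {3,4,5,7,8,9} for the 12 down — contradiction. So R1C3 = 3.
R1C2 = 9 − 3 = 6 completes the 9 across.
R2C3 = 4 − 3 = 1 completes the 4 down.
No cell is forced outright now. R2C2 can only be 7 or 9 (the digits allowed by both its 14 across and its 22 down). If R2C2 = 7: then R2C1 would have to be in {6} for the 14 across but in {3,4,5,7,8,9} for the 12 down — contradiction. So R2C2 = 9.
R2C1 = 14 − 10 = 4 completes the 14 across.
R3C1 = 12 − 4 = 8 completes the 12 down.
R3C2 = 15 − 8 = 7 completes the 15 across.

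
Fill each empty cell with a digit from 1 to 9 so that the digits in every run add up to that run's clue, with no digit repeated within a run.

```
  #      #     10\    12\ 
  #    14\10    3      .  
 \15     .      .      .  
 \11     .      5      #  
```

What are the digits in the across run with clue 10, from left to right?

R1C3 = 10 − 3 = 7 completes the 10 across.
R2C2 = 10 − 8 = 2 completes the 10 down.
R2C3 = 12 − 7 = 5 completes the 12 down.
R3C1 = 11 − 5 = 6 completes the 11 across.
R2C1 = 15 − 7 = 8 completes the 15 across.

3, 7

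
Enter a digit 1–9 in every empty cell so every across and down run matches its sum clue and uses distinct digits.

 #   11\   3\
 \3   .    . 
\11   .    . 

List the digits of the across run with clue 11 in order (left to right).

3 in 2 cells must be {1,2}.
The 3 across and the 11 down share only 2, so R1C1 = 2.
R1C2 = 3 − 2 = 1 completes the 3 across.
R2C1 = 11 − 2 = 9 completes the 11 down.
R2C2 = 11 − 9 = 2 completes the 11 across.

9 2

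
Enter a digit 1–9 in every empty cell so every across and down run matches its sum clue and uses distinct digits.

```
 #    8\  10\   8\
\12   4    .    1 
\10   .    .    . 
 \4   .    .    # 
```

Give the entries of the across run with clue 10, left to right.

4 in 2 cells must be {1,3}.
R1C2 = 12 − 5 = 7 completes the 12 across.
R2C3 = 8 − 1 = 7 completes the 8 down.
R3C2 = 1: the only remaining digit allowed by both the 4 across and the 10 down.
R2C1 = 1: the only remaining digit allowed by both the 10 across and the 8 down.
R2C2 = 10 − 8 = 2 completes the 10 across.
R3C1 = 4 − 1 = 3 completes the 4 across.

1 2 7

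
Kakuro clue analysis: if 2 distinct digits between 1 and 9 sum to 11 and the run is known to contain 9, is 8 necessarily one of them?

No

The only way to make 11 from 2 distinct digits under that restriction is {2,9}, which does not contain 8.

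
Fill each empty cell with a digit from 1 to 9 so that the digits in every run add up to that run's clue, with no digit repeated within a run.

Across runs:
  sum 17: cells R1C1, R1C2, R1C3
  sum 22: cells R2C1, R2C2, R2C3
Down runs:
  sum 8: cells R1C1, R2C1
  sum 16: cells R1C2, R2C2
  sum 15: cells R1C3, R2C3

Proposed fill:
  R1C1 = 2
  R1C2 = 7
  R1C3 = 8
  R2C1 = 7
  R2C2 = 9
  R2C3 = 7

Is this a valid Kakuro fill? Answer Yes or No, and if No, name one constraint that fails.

No — the down run R1C1–R2C1 sums to 9, not 8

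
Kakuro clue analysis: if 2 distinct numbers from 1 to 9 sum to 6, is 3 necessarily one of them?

No

Counterexample: {1,5} sums to 6 without using 3.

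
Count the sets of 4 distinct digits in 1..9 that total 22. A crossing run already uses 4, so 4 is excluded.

4 distinct digits from 1–9 sum between 10 and 30.
Dropping sets that contain 4.
Enumerating: {1,5,7,9}, {1,6,7,8}, {2,3,8,9}, {2,5,6,9}, {2,5,7,8}, {3,5,6,8}.

6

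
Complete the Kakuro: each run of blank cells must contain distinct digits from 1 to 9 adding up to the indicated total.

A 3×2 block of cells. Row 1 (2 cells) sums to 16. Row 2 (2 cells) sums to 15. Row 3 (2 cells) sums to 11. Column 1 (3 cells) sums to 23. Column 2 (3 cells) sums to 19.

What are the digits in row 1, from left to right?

16 in 2 cells must be {7,9}; 23 in 3 cells must be {6,8,9}.
The 16 across and the 23 down share only 9, so (1,1) = 9.
(1,2) = 16 − 9 = 7 completes the 16 across.
Nothing is forced directly, so branch on (2,1), whose candidates are 6 or 8. If (2,1) = 8: then (2,2) would have to be in {7} for the 15 across but in {3,4,8,9} for the 19 down — contradiction. So (2,1) = 6.
(2,2) = 15 − 6 = 9 completes the 15 across.
(3,1) = 23 − 15 = 8 completes the 23 down.
(3,2) = 11 − 8 = 3 completes the 11 across.

9 7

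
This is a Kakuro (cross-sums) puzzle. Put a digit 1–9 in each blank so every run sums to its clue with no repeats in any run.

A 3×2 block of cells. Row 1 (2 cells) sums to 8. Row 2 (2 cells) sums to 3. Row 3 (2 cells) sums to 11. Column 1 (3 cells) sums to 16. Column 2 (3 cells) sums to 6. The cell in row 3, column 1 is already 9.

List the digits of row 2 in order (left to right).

2, 1

3 in 2 cells must be {1,2}; 6 in 3 cells must be {1,2,3}.
(3,2) = 11 − 9 = 2 completes the 11 across.
(2,2) = 1: the only remaining digit allowed by both the 3 across and the 6 down.
(1,2) = 6 − 3 = 3 completes the 6 down.
(2,1) = 3 − 1 = 2 completes the 3 across.
(1,1) = 8 − 3 = 5 completes the 8 across.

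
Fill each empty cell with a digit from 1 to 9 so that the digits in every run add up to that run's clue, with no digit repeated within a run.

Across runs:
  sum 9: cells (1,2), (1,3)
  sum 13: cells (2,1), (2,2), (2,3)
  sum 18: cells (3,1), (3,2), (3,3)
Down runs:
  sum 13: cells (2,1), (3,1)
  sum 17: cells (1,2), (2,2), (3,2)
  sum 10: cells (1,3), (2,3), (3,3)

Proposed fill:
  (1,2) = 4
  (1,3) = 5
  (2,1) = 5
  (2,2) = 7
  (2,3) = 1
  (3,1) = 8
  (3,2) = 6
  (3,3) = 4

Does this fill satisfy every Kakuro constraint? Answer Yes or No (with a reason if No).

Across: 4+5=9; 5+7+1=13; 8+6+4=18. Down: 5+8=13; 4+7+6=17; 5+1+4=10. No digit repeats within any run.

Yes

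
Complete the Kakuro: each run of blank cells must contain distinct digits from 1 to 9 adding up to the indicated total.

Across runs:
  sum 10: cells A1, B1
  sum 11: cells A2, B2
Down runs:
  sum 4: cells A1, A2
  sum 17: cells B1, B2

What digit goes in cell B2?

4 in 2 cells must be {1,3}; 17 in 2 cells must be {8,9}.
The 11 across and the 4 down share only 3, so A2 = 3.
B2 = 11 − 3 = 8 completes the 11 across.
A1 = 4 − 3 = 1 completes the 4 down.
B1 = 10 − 1 = 9 completes the 10 across.

8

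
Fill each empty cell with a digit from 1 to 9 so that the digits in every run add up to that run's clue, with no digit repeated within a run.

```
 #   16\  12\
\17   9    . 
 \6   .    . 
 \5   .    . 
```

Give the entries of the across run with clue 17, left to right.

17 in 2 cells must be {8,9}.
R1C2 = 17 − 9 = 8 completes the 17 across.
Given what's placed, R2C2 must be 1 to fit the 6 across and 12 down.
R3C2 = 12 − 9 = 3 completes the 12 down.
R2C1 = 6 − 1 = 5 completes the 6 across.
R3C1 = 5 − 3 = 2 completes the 5 across.

9, 8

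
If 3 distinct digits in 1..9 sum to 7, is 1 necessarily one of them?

Yes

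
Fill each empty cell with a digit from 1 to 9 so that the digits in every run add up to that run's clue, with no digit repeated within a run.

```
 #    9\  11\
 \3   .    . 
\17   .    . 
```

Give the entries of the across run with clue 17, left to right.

3 in 2 cells must be {1,2}; 17 in 2 cells must be {8,9}.
The 3 across and the 11 down share only 2, so R1C2 = 2.
The 17 across and the 9 down share only 8, so R2C1 = 8.
R2C2 = 17 − 8 = 9 completes the 17 across.
R1C1 = 3 − 2 = 1 completes the 3 across.

8 9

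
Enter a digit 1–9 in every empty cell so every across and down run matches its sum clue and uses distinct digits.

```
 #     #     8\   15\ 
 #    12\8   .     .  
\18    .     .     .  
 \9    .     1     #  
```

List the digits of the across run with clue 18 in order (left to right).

4, 5, 9

R3C1 = 9 − 1 = 8 completes the 9 across.
R2C1 = 12 − 8 = 4 completes the 12 down.
R2C2 = 5: the only remaining digit allowed by both the 18 across and the 8 down.
R2C3 = 18 − 9 = 9 completes the 18 across.
R1C2 = 8 − 6 = 2 completes the 8 down.
R1C3 = 8 − 2 = 6 completes the 8 across.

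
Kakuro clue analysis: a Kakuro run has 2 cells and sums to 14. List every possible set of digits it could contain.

{5,9}; {6,8}

2 distinct digits from 1–9 sum between 3 and 17.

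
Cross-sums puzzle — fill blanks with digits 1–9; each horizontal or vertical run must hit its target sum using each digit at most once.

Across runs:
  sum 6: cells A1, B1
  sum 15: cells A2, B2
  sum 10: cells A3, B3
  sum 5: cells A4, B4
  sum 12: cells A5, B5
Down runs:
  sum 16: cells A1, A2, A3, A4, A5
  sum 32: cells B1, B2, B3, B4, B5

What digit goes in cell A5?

4

16 in 5 cells must be {1,2,3,4,6}.
Only 6 fits A2 under both its across sum 15 and down sum 16.
B2 = 15 − 6 = 9 completes the 15 across.
Nothing is forced directly, so branch on A5, whose candidates are 3 or 4. If A5 = 3: then B5 would have to be in {9} for the 12 across but in {2,3,4,5,6,7,8} for the 32 down — contradiction. So A5 = 4.
B5 = 12 − 4 = 8 completes the 12 across.
No cell is forced outright now. A1 can only be 1 or 2 (the digits allowed by both its 6 across and its 16 down). If A1 = 2: that forces B1 = 4, B3 = 6, after which B4 would have to be in {1,2,3,4} for the 5 across but in {5} for the 32 down — contradiction. So A1 = 1.
B1 = 6 − 1 = 5 completes the 6 across.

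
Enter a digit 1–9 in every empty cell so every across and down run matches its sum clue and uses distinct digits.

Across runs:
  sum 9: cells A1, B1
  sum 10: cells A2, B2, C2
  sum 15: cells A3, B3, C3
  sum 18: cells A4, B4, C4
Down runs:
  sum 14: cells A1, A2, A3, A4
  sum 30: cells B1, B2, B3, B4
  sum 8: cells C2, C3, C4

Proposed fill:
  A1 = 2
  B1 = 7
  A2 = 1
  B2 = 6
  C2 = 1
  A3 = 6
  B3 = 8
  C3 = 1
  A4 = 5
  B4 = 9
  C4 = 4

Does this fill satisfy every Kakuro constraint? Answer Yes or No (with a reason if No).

No — the across run A2–C2 sums to 8, not 10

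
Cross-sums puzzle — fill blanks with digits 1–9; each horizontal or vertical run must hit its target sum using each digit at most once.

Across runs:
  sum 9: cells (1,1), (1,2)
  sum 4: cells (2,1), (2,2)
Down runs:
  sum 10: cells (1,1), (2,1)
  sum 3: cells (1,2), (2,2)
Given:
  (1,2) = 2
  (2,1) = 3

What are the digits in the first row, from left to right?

7 2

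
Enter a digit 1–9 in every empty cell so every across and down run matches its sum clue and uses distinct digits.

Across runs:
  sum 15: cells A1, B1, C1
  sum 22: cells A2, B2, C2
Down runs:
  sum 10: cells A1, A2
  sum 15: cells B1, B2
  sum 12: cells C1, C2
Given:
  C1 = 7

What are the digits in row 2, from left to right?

8 9 5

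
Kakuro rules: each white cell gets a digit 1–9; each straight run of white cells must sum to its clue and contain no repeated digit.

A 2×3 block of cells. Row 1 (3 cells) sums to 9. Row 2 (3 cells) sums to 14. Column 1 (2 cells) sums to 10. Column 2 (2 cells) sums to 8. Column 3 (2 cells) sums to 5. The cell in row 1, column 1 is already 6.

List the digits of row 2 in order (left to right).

(2,1) = 10 − 6 = 4 completes the 10 down.
No cell is forced outright now. (1,2) can only be 1 or 2 (the digits allowed by both its 9 across and its 8 down). If (1,2) = 2: that forces (1,3) = 1, after which (2,2) would have to be in {1,2,3,7,8,9} for the 14 across but in {6} for the 8 down — contradiction. So (1,2) = 1.
(1,3) = 9 − 7 = 2 completes the 9 across.
(2,2) = 8 − 1 = 7 completes the 8 down.
(2,3) = 14 − 11 = 3 completes the 14 across.

4, 7, 3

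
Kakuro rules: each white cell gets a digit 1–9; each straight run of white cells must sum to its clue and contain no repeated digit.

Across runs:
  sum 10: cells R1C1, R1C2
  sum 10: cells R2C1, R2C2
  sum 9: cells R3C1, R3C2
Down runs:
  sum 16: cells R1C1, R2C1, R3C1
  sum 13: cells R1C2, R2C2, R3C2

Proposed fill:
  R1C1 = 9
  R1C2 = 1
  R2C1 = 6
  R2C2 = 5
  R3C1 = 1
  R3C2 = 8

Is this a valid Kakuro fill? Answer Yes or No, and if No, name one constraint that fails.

No — the across run R2C1–R2C2 sums to 11, not 10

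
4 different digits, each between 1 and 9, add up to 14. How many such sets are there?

4 distinct digits from 1–9 sum between 10 and 30.
Enumerating: {1,2,3,8}, {1,2,4,7}, {1,2,5,6}, {1,3,4,6}, {2,3,4,5}.

5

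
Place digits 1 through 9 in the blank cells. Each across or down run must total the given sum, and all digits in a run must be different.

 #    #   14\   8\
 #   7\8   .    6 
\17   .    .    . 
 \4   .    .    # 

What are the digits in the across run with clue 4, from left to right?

4 in 2 cells must be {1,3}.
R1C2 = 8 − 6 = 2 completes the 8 across.
R2C3 = 8 − 6 = 2 completes the 8 down.
R3C2 = 3: the only remaining digit allowed by both the 4 across and the 14 down.
R2C1 = 6: the only remaining digit allowed by both the 17 across and the 7 down.
R2C2 = 17 − 8 = 9 completes the 17 across.
R3C1 = 4 − 3 = 1 completes the 4 across.

1, 3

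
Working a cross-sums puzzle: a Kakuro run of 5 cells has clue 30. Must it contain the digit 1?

No

Counterexample: {2,4,7,8,9} sums to 30 without using 1.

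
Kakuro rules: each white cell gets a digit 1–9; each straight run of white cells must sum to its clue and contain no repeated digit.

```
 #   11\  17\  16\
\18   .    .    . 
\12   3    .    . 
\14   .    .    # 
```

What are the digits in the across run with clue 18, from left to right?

16 in 2 cells must be {7,9}.
R2C3 = 7: the only remaining digit allowed by both the 12 across and the 16 down.
Given what's placed, R3C1 must be 6 to fit the 14 across and 11 down.
R3C2 = 14 − 6 = 8 completes the 14 across.
R1C1 = 11 − 9 = 2 completes the 11 down.
Given what's placed, R1C2 must be 7 to fit the 18 across and 17 down.
R1C3 = 18 − 9 = 9 completes the 18 across.
R2C2 = 12 − 10 = 2 completes the 12 across.

2 7 9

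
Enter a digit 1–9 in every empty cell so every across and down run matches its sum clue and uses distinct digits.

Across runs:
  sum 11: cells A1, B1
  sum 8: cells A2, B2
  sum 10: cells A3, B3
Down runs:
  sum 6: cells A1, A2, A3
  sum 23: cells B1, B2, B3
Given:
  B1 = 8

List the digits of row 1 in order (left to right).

3 8

6 in 3 cells must be {1,2,3}; 23 in 3 cells must be {6,8,9}.
A1 = 11 − 8 = 3 completes the 11 across.
B2 = 6: the only remaining digit allowed by both the 8 across and the 23 down.
B3 = 23 − 14 = 9 completes the 23 down.
A2 = 8 − 6 = 2 completes the 8 across.
A3 = 10 − 9 = 1 completes the 10 across.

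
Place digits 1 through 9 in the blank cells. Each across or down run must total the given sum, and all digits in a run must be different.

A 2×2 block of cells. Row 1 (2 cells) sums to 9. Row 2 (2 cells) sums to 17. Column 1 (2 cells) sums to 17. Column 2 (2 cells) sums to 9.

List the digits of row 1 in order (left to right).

17 in 2 cells must be {8,9}.
The 9 across and the 17 down share only 8, so (1,1) = 8.
(1,2) = 9 − 8 = 1 completes the 9 across.
(2,1) = 17 − 8 = 9 completes the 17 down.
(2,2) = 17 − 9 = 8 completes the 17 across.

8 1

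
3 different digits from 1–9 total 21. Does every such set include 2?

Counterexample: {4,8,9} sums to 21 without using 2.

No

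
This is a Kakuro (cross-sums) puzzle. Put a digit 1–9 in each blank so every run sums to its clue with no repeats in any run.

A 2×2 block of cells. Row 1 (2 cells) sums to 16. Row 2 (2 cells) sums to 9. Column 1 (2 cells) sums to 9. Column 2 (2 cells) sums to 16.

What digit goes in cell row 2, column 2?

16 in 2 cells must be {7,9}.
The 16 across and the 9 down share only 7, so (1,1) = 7.
(1,2) = 16 − 7 = 9 completes the 16 across.
(2,1) = 9 − 7 = 2 completes the 9 down.
(2,2) = 9 − 2 = 7 completes the 9 across.

7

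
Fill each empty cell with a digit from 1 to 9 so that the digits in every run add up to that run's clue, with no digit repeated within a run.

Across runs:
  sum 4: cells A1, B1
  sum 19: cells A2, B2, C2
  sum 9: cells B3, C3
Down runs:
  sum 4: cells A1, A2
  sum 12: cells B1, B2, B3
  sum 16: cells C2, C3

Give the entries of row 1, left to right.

4 in 2 cells must be {1,3}; 16 in 2 cells must be {7,9}.
The 19 across and the 4 down share only 3, so A2 = 3.
Intersecting the 9 across with the 16 down forces C3 = 7.
A1 = 4 − 3 = 1 completes the 4 down.
B1 = 4 − 1 = 3 completes the 4 across.
B2 = 7: the only remaining digit allowed by both the 19 across and the 12 down.
C2 = 19 − 10 = 9 completes the 19 across.
B3 = 9 − 7 = 2 completes the 9 across.

1 3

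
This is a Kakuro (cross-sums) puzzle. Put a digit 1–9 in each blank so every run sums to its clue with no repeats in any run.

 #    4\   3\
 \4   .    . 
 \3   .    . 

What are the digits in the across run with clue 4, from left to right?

4 in 2 cells must be {1,3}; 3 in 2 cells must be {1,2}.
The 4 across and the 3 down share only 1, so R1C2 = 1.
The 3 across and the 4 down share only 1, so R2C1 = 1.
R2C2 = 3 − 1 = 2 completes the 3 across.
R1C1 = 4 − 1 = 3 completes the 4 across.

3 1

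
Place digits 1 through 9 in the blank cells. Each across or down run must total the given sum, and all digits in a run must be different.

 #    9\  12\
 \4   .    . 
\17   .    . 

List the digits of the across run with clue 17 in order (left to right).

8 9

4 in 2 cells must be {1,3}; 17 in 2 cells must be {8,9}.
The 4 across and the 12 down share only 3, so R1C2 = 3.
The 17 across and the 9 down share only 8, so R2C1 = 8.
R2C2 = 17 − 8 = 9 completes the 17 across.
R1C1 = 4 − 3 = 1 completes the 4 across.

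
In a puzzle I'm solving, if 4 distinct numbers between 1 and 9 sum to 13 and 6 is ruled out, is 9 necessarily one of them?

Counterexample: {1,2,3,7} sums to 13 under that restriction without using 9.

No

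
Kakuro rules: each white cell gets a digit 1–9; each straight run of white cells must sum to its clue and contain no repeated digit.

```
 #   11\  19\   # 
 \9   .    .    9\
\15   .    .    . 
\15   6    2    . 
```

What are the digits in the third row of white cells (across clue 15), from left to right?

R1C2 = 8: the only remaining digit allowed by both the 9 across and the 19 down.
R2C2 = 19 − 10 = 9 completes the 19 down.
R3C3 = 15 − 8 = 7 completes the 15 across.
R1C1 = 9 − 8 = 1 completes the 9 across.
R2C1 = 11 − 7 = 4 completes the 11 down.
R2C3 = 15 − 13 = 2 completes the 15 across.

6 2 7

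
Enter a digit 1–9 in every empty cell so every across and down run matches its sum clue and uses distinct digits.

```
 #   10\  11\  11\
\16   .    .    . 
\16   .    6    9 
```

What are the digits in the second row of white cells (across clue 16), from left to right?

R1C2 = 11 − 6 = 5 completes the 11 down.
R1C3 = 11 − 9 = 2 completes the 11 down.
R2C1 = 16 − 15 = 1 completes the 16 across.
R1C1 = 16 − 7 = 9 completes the 16 across.

1 6 9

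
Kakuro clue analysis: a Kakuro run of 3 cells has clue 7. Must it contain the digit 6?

The only way to make 7 from 3 distinct digits is {1,2,4}, which does not contain 6.

No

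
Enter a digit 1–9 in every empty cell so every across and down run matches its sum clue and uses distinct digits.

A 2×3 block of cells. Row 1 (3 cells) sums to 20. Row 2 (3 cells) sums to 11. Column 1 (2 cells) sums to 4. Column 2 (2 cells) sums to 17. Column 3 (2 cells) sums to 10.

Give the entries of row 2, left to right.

4 in 2 cells must be {1,3}; 17 in 2 cells must be {8,9}.
The 20 across and the 4 down share only 3, so (1,1) = 3.
(2,1) = 4 − 3 = 1 completes the 4 down.
Given what's placed, (2,2) must be 8 to fit the 11 across and 17 down.
(2,3) = 11 − 9 = 2 completes the 11 across.
(1,2) = 17 − 8 = 9 completes the 17 down.
(1,3) = 20 − 12 = 8 completes the 20 across.

1, 8, 2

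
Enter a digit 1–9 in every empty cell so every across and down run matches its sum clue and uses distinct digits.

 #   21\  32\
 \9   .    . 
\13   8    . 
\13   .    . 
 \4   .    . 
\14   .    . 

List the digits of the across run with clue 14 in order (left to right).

6 8

4 in 2 cells must be {1,3}.
R2C2 = 13 − 8 = 5 completes the 13 across.
Given what's placed, R4C2 must be 3 to fit the 4 across and 32 down.
R4C1 = 4 − 3 = 1 completes the 4 across.
Nothing is forced directly, so branch on R1C2, whose candidates are 7 or 8. If R1C2 = 8: then R1C1 would have to be in {1} for the 9 across but in {2,3,4,5,6,7} for the 21 down — contradiction. So R1C2 = 7.
R1C1 = 9 − 7 = 2 completes the 9 across.
R5C1 = 6: the only remaining digit allowed by both the 14 across and the 21 down.
R5C2 = 14 − 6 = 8 completes the 14 across.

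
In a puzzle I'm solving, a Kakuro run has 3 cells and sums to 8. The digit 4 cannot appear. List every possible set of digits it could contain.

{1,2,5}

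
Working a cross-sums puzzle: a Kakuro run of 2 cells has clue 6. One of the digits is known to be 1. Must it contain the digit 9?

No

The only way to make 6 from 2 distinct digits under that restriction is {1,5}, which does not contain 9.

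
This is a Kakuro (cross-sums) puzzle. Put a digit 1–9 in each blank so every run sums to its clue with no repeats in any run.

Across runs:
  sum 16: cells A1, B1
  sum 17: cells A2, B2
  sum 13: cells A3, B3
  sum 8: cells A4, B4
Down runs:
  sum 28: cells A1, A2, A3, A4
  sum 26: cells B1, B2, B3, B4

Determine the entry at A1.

9

16 in 2 cells must be {7,9}; 17 in 2 cells must be {8,9}.
Nothing is forced directly, so branch on A1, whose candidates are 7 or 9. If A1 = 7: that forces B1 = 9, B2 = 8, after which A4 would have to be in {1,2,3,5,6,7} for the 8 across but in {4,8,9} for the 28 down — contradiction. So A1 = 9.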